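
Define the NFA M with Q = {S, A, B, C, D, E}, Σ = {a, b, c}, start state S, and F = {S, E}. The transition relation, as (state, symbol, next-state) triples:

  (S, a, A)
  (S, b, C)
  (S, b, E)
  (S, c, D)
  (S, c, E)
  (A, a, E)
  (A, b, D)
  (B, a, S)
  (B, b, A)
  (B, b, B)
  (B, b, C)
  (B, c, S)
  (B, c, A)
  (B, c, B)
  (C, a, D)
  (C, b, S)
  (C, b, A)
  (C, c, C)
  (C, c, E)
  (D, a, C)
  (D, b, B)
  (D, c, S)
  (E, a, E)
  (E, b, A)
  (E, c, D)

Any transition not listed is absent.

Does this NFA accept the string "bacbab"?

Yes

Start in {S}.
Read 'b': S→{C, E}; now {C, E}.
Read 'a': C→{D}, E→{E}; now {D, E}.
Read 'c': D→{S}, E→{D}; now {S, D}.
Read 'b': S→{C, E}, D→{B}; now {B, C, E}.
Read 'a': B→{S}, C→{D}, E→{E}; now {S, D, E}.
Read 'b': S→{C, E}, D→{B}, E→{A}; now {A, B, C, E}.
The final set {A, B, C, E} contains the accepting state E.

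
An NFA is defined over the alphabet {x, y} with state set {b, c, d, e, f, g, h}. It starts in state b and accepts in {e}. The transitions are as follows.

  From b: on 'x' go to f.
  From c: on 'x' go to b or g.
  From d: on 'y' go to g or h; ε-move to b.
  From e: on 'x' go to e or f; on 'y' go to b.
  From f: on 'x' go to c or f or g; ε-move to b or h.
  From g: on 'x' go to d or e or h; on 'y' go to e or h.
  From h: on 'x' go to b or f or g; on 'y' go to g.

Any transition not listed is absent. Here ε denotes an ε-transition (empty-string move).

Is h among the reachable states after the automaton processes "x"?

Start in {b}.
Read 'x': b→{f}; union {f}; ε-closure = {b, f, h}.
State h is in {b, f, h}.

Yes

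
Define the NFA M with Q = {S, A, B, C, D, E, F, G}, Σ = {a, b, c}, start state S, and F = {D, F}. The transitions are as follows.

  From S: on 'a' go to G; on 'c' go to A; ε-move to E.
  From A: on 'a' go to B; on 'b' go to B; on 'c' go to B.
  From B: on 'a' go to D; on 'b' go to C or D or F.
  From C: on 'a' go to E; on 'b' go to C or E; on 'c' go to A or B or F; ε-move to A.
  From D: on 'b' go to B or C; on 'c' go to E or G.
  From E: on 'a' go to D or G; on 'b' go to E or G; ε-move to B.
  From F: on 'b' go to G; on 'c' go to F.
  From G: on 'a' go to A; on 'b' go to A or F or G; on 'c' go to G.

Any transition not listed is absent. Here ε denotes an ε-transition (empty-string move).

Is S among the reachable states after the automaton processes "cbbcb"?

No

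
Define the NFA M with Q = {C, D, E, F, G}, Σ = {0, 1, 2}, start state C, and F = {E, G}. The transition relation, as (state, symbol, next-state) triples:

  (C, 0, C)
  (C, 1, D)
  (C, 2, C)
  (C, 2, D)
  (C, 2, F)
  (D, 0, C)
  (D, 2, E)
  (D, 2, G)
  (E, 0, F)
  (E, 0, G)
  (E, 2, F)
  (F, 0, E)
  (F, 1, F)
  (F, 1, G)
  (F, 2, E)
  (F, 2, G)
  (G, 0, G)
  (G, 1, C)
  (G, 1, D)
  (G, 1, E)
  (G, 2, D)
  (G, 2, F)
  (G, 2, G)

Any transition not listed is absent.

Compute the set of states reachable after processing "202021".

{D, F, G}

Start in {C}.
Read '2': C→{C, D, F}; now {C, D, F}.
Read '0': C→{C}, D→{C}, F→{E}; now {C, E}.
Read '2': C→{C, D, F}, E→{F}; now {C, D, F}.
Read '0': C→{C}, D→{C}, F→{E}; now {C, E}.
Read '2': C→{C, D, F}, E→{F}; now {C, D, F}.
Read '1': C→{D}, D→∅, F→{F, G}; now {D, F, G}.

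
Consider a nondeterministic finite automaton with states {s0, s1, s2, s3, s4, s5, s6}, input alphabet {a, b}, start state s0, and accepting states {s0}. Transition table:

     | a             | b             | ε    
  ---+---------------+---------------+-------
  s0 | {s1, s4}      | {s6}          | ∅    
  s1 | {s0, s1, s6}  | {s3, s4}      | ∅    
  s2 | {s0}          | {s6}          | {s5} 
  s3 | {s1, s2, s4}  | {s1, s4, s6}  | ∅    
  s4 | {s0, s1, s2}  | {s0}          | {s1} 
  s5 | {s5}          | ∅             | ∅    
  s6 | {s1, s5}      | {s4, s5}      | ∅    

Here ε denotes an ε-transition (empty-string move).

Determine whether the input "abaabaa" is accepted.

Yes

Start in {s0}.
Read 'a': s0→{s1, s4}; now {s1, s4}.
Read 'b': s1→{s3, s4}, s4→{s0}; union {s0, s3, s4}; ε-closure = {s0, s1, s3, s4}.
Read 'a': s0→{s1, s4}, s1→{s0, s1, s6}, s3→{s1, s2, s4}, s4→{s0, s1, s2}; union {s0, s1, s2, s4, s6}; ε-closure = {s0, s1, s2, s4, s5, s6}.
Read 'a': s0→{s1, s4}, s1→{s0, s1, s6}, s2→{s0}, s4→{s0, s1, s2}, s5→{s5}, s6→{s1, s5}; now {s0, s1, s2, s4, s5, s6}.
Read 'b': s0→{s6}, s1→{s3, s4}, s2→{s6}, s4→{s0}, s5→∅, s6→{s4, s5}; union {s0, s3, s4, s5, s6}; ε-closure = {s0, s1, s3, s4, s5, s6}.
Read 'a': s0→{s1, s4}, s1→{s0, s1, s6}, s3→{s1, s2, s4}, s4→{s0, s1, s2}, s5→{s5}, s6→{s1, s5}; now {s0, s1, s2, s4, s5, s6}.
Read 'a': s0→{s1, s4}, s1→{s0, s1, s6}, s2→{s0}, s4→{s0, s1, s2}, s5→{s5}, s6→{s1, s5}; now {s0, s1, s2, s4, s5, s6}.
The final set {s0, s1, s2, s4, s5, s6} contains the accepting state s0.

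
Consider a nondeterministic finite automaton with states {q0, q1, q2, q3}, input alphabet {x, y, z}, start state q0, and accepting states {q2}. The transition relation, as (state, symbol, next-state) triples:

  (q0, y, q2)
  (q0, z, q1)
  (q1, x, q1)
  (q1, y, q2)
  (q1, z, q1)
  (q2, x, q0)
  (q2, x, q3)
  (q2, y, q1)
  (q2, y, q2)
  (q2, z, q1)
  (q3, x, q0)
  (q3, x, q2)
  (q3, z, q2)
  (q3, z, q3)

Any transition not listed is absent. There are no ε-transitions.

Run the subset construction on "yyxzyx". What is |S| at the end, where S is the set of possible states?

Start in {q0}.
Read 'y': {q0} → {q2}.
Read 'y': {q2} → {q1, q2}.
Read 'x': {q1, q2} → {q0, q1, q3}.
Read 'z': {q0, q1, q3} → {q1, q2, q3}.
Read 'y': {q1, q2, q3} → {q1, q2}.
Read 'x': {q1, q2} → {q0, q1, q3}.
That set has 3 states.

3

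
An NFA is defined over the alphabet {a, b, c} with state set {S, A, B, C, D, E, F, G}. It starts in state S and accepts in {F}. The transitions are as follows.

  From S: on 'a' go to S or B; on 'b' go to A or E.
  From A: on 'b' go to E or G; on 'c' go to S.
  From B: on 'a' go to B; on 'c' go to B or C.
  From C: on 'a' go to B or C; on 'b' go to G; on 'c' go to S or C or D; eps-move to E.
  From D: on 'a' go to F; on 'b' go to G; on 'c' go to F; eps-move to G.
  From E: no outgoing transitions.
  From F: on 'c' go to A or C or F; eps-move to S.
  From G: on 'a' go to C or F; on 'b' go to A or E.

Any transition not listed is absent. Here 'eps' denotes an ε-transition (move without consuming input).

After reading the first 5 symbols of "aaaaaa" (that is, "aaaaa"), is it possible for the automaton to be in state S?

Start in {S}.
Read 'a': {S} → {S, B}.
Read 'a': {S, B} → {S, B}.
Read 'a': {S, B} → {S, B}.
Read 'a': {S, B} → {S, B}.
Read 'a': {S, B} → {S, B}.
State S is in {S, B}.

Yes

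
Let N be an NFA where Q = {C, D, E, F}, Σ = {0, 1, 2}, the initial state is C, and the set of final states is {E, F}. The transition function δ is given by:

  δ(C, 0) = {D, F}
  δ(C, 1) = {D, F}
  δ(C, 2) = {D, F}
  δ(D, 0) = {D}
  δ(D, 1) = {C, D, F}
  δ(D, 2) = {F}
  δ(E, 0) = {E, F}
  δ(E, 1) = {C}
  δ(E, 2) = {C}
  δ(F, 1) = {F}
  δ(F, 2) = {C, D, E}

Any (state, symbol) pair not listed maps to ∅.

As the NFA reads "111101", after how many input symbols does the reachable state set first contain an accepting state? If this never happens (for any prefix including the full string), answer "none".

1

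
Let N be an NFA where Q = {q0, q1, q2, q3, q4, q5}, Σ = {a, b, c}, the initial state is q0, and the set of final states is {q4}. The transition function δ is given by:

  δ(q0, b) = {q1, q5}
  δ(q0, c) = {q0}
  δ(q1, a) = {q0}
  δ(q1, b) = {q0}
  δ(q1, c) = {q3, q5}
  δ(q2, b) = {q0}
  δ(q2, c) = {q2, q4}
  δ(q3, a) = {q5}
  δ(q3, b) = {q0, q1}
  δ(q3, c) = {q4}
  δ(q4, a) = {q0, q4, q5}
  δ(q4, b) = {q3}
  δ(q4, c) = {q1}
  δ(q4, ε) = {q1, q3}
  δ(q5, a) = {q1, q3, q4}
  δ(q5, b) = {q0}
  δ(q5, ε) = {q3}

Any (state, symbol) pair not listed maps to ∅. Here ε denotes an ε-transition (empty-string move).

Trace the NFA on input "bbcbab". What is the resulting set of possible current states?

Start in {q0}.
Read 'b': q0→{q1, q5}; union {q1, q5}; ε-closure = {q1, q3, q5}.
Read 'b': q1→{q0}, q3→{q0, q1}, q5→{q0}; now {q0, q1}.
Read 'c': q0→{q0}, q1→{q3, q5}; now {q0, q3, q5}.
Read 'b': q0→{q1, q5}, q3→{q0, q1}, q5→{q0}; union {q0, q1, q5}; ε-closure = {q0, q1, q3, q5}.
Read 'a': q0→∅, q1→{q0}, q3→{q5}, q5→{q1, q3, q4}; now {q0, q1, q3, q4, q5}.
Read 'b': q0→{q1, q5}, q1→{q0}, q3→{q0, q1}, q4→{q3}, q5→{q0}; now {q0, q1, q3, q5}.

{q0, q1, q3, q5}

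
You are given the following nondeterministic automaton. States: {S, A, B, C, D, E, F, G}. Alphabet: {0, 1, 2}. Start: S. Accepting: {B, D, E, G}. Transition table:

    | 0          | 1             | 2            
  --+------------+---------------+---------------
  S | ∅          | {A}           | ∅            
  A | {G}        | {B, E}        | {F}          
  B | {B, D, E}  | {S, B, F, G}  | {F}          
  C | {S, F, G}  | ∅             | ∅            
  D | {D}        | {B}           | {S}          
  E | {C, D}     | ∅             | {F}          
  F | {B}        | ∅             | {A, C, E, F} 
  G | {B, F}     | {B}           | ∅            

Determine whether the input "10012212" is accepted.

Start in {S}.
Read '1': S→{A}; now {A}.
Read '0': A→{G}; now {G}.
Read '0': G→{B, F}; now {B, F}.
Read '1': B→{S, B, F, G}, F→∅; now {S, B, F, G}.
Read '2': S→∅, B→{F}, F→{A, C, E, F}, G→∅; now {A, C, E, F}.
Read '2': A→{F}, C→∅, E→{F}, F→{A, C, E, F}; now {A, C, E, F}.
Read '1': A→{B, E}, C→∅, E→∅, F→∅; now {B, E}.
Read '2': B→{F}, E→{F}; now {F}.
The final set {F} contains no accepting state.

No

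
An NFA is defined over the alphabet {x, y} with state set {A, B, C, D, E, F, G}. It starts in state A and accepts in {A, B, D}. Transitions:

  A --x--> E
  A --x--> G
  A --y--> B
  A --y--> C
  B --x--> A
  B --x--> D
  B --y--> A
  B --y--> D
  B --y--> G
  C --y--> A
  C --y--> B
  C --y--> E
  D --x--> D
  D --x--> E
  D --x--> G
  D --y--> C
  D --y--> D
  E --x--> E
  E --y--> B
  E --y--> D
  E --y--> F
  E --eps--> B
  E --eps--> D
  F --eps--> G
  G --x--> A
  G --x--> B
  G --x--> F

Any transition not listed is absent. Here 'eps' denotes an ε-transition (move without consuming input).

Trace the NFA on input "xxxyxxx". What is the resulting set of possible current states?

Start in {A}.
Read 'x': {A} → {B, D, E, G}.
Read 'x': {B, D, E, G} → {A, B, D, E, F, G}.
Read 'x': {A, B, D, E, F, G} → {A, B, D, E, F, G}.
Read 'y': {A, B, D, E, F, G} → {A, B, C, D, F, G}.
Read 'x': {A, B, C, D, F, G} → {A, B, D, E, F, G}.
Read 'x': {A, B, D, E, F, G} → {A, B, D, E, F, G}.
Read 'x': {A, B, D, E, F, G} → {A, B, D, E, F, G}.

{A, B, D, E, F, G}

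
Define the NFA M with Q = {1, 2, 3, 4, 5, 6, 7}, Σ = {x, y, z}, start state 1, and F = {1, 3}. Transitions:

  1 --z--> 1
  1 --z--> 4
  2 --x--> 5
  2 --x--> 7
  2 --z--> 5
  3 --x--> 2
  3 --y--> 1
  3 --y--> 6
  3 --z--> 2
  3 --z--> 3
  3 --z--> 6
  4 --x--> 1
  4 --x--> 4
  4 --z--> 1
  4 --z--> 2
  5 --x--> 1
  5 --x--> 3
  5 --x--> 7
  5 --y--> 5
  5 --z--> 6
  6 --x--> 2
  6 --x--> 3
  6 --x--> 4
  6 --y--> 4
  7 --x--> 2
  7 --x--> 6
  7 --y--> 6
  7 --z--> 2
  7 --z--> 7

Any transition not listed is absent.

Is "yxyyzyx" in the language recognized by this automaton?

Start in {1}.
Read 'y': 1→∅; now ∅.
The set is empty and remains empty for the remaining 6 symbols.
The final set ∅ contains no accepting state.

No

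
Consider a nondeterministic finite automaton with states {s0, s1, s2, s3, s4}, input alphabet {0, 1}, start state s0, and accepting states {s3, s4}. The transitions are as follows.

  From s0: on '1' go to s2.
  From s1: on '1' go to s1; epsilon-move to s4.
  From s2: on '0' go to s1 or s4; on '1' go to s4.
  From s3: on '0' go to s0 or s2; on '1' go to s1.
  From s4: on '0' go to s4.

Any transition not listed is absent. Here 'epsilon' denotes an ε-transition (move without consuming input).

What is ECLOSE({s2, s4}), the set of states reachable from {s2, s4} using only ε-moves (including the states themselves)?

{s2, s4}

Begin with {s2, s4}.
No ε-moves leave this set, so the closure equals the set itself.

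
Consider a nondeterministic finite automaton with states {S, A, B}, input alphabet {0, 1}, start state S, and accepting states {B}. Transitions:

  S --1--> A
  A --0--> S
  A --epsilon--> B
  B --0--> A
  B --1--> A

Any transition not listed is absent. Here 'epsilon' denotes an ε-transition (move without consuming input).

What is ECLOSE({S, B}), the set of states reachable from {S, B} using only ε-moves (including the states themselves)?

{S, B}

Begin with {S, B}.
No ε-moves leave this set, so the closure equals the set itself.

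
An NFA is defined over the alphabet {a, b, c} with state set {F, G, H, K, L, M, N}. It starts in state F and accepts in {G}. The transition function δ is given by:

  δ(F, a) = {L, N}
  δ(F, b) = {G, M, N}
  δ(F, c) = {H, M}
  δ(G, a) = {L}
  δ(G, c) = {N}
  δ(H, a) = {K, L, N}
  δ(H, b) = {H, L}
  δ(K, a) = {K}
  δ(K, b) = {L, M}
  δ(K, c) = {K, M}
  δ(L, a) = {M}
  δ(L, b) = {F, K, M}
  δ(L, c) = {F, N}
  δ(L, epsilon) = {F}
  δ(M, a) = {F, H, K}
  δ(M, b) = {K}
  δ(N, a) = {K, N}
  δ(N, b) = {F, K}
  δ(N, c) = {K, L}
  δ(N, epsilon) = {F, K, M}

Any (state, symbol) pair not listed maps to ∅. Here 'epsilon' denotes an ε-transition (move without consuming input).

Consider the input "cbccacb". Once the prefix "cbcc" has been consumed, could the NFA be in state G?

No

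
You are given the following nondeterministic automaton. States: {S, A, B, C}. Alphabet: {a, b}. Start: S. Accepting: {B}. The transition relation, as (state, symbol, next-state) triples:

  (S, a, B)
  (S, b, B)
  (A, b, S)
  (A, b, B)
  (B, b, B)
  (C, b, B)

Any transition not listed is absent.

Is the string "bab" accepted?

Start in {S}.
Read 'b': S→{B}; now {B}.
Read 'a': B→∅; now ∅.
The set is empty and remains empty for the remaining 1 symbol.
The final set ∅ contains no accepting state.

No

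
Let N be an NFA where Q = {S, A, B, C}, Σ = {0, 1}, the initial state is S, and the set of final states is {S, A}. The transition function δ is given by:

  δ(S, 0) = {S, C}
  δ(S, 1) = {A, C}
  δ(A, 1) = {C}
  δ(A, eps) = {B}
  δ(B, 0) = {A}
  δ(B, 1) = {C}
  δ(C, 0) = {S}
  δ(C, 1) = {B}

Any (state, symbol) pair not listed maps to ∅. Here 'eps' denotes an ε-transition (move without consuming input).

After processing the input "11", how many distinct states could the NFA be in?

2

Start in {S}.
Read '1': S→{A, C}; union {A, C}; ε-closure = {A, B, C}.
Read '1': A→{C}, B→{C}, C→{B}; now {B, C}.
That set has 2 states.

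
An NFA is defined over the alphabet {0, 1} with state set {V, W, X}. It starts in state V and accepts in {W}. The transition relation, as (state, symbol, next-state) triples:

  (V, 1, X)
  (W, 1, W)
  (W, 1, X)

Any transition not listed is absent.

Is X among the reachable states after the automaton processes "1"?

Start in {V}.
Read '1': V→{X}; now {X}.
State X is in {X}.

Yes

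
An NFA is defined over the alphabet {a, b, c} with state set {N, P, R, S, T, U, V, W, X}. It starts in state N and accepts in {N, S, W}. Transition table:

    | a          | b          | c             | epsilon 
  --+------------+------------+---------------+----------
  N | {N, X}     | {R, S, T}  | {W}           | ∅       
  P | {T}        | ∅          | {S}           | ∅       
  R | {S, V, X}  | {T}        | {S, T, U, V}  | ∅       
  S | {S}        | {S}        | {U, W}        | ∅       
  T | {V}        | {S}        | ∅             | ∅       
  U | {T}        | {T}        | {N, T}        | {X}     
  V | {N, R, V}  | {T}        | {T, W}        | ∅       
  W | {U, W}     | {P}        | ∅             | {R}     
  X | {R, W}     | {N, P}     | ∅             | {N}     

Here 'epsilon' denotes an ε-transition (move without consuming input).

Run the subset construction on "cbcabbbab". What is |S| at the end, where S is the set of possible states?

Start in {N}.
Read 'c': {N} → {R, W}.
Read 'b': {R, W} → {P, T}.
Read 'c': {P, T} → {S}.
Read 'a': {S} → {S}.
Read 'b': {S} → {S}.
Read 'b': {S} → {S}.
Read 'b': {S} → {S}.
Read 'a': {S} → {S}.
Read 'b': {S} → {S}.
That set has 1 state.

1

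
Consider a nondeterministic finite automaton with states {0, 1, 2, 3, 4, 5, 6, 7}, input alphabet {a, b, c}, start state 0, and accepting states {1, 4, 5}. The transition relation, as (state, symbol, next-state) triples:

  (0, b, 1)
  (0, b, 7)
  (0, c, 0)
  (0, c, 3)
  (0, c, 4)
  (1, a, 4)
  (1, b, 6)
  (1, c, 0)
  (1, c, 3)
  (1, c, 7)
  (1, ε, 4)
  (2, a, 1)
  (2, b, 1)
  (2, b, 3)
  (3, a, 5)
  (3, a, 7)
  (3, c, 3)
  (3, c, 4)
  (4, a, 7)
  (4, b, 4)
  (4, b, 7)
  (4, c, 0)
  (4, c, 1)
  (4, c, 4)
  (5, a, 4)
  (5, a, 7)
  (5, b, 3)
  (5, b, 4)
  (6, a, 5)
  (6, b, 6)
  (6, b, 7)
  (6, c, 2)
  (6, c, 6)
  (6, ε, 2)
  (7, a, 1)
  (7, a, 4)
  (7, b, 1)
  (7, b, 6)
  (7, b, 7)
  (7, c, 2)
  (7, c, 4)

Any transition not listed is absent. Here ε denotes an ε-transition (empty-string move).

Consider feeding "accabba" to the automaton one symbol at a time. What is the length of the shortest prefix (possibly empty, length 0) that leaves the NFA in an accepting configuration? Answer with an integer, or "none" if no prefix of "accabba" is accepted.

Start in {0}.
Read 'a': 0→∅; now ∅.
The set is empty and remains empty for the remaining 6 symbols.
No reachable set along the way intersects F.

none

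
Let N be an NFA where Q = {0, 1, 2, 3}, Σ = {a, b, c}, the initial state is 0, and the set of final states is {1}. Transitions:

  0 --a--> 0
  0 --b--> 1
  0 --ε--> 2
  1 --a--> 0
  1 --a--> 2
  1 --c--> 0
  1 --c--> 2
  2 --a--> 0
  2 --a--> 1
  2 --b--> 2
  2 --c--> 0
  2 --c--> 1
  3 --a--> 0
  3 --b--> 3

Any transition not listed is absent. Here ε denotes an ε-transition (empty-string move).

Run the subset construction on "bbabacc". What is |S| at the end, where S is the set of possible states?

Start: ε-closure({0}) = {0, 2}.
Read 'b': {0, 2} → {1, 2}.
Read 'b': {1, 2} → {2}.
Read 'a': {2} → {0, 1, 2}.
Read 'b': {0, 1, 2} → {1, 2}.
Read 'a': {1, 2} → {0, 1, 2}.
Read 'c': {0, 1, 2} → {0, 1, 2}.
Read 'c': {0, 1, 2} → {0, 1, 2}.
That set has 3 states.

3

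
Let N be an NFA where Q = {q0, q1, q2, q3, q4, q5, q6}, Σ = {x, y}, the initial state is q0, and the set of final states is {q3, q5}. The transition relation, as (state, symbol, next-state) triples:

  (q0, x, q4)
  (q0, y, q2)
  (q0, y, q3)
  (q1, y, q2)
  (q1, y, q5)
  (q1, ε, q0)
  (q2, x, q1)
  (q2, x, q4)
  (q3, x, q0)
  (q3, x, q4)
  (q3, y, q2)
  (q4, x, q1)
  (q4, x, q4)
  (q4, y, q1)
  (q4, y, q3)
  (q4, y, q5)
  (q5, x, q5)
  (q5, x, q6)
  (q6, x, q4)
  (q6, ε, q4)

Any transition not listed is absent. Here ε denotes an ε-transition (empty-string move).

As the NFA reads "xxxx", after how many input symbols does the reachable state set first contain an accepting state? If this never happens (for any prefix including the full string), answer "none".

none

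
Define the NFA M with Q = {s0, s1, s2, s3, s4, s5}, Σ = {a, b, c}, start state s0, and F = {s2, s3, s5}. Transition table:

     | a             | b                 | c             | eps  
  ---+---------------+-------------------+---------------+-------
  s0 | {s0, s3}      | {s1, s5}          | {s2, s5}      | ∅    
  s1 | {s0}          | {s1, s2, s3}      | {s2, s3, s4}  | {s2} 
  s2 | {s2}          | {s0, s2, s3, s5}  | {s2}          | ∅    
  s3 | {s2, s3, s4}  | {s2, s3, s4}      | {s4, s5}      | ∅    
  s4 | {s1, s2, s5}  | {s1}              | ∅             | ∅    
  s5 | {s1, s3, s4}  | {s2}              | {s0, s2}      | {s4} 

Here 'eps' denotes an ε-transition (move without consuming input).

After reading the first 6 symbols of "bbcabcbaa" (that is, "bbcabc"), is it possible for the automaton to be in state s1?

No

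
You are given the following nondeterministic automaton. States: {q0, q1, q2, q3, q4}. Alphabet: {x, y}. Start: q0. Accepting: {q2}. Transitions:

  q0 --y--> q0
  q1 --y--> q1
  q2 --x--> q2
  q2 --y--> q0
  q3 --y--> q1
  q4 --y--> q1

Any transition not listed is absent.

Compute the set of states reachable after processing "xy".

Start in {q0}.
Read 'x': {q0} → ∅.
The set is empty and remains empty for the remaining 1 symbol.

∅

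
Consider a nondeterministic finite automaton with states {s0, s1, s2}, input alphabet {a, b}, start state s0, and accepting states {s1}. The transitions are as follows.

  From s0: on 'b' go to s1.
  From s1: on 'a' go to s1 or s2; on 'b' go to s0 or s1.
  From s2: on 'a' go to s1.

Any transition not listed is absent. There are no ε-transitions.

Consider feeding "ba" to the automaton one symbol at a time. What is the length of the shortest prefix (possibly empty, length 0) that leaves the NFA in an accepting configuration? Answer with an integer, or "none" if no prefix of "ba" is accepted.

1

Start in {s0}.
Read 'b': {s0} → {s1}.
None of the earlier sets intersect F, but {s1} does.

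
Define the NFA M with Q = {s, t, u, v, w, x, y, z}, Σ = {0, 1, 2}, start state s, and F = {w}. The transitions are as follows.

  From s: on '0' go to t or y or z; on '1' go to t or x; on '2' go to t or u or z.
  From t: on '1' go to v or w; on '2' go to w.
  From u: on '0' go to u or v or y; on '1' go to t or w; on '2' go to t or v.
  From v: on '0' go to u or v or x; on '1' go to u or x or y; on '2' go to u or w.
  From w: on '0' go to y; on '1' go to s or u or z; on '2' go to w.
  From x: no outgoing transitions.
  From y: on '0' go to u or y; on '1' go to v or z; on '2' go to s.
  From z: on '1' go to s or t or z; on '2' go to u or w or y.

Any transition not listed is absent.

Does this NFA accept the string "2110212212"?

Yes

Start in {s}.
Read '2': s→{t, u, z}; now {t, u, z}.
Read '1': t→{v, w}, u→{t, w}, z→{s, t, z}; now {s, t, v, w, z}.
Read '1': s→{t, x}, t→{v, w}, v→{u, x, y}, w→{s, u, z}, z→{s, t, z}; now {s, t, u, v, w, x, y, z}.
Read '0': s→{t, y, z}, t→∅, u→{u, v, y}, v→{u, v, x}, w→{y}, x→∅, y→{u, y}, z→∅; now {t, u, v, x, y, z}.
Read '2': t→{w}, u→{t, v}, v→{u, w}, x→∅, y→{s}, z→{u, w, y}; now {s, t, u, v, w, y}.
Read '1': s→{t, x}, t→{v, w}, u→{t, w}, v→{u, x, y}, w→{s, u, z}, y→{v, z}; now {s, t, u, v, w, x, y, z}.
Read '2': s→{t, u, z}, t→{w}, u→{t, v}, v→{u, w}, w→{w}, x→∅, y→{s}, z→{u, w, y}; now {s, t, u, v, w, y, z}.
Read '2': s→{t, u, z}, t→{w}, u→{t, v}, v→{u, w}, w→{w}, y→{s}, z→{u, w, y}; now {s, t, u, v, w, y, z}.
Read '1': s→{t, x}, t→{v, w}, u→{t, w}, v→{u, x, y}, w→{s, u, z}, y→{v, z}, z→{s, t, z}; now {s, t, u, v, w, x, y, z}.
Read '2': s→{t, u, z}, t→{w}, u→{t, v}, v→{u, w}, w→{w}, x→∅, y→{s}, z→{u, w, y}; now {s, t, u, v, w, y, z}.
The final set {s, t, u, v, w, y, z} contains the accepting state w.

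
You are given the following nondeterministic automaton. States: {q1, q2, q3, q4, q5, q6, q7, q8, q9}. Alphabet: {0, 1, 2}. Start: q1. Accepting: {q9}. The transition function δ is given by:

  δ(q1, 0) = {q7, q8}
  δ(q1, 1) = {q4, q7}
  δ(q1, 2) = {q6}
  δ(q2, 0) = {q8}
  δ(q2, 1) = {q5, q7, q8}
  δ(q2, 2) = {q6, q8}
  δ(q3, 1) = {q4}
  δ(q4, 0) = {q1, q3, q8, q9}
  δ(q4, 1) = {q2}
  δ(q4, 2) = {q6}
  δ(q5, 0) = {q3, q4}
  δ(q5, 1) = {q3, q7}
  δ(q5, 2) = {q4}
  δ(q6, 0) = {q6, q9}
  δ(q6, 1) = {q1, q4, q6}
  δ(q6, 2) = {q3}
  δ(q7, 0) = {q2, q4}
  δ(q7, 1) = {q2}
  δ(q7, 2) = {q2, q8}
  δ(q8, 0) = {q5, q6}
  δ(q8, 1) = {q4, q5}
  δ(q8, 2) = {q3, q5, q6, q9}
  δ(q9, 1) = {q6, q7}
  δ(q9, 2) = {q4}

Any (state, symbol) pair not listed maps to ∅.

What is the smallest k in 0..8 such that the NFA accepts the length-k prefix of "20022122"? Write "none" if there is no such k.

2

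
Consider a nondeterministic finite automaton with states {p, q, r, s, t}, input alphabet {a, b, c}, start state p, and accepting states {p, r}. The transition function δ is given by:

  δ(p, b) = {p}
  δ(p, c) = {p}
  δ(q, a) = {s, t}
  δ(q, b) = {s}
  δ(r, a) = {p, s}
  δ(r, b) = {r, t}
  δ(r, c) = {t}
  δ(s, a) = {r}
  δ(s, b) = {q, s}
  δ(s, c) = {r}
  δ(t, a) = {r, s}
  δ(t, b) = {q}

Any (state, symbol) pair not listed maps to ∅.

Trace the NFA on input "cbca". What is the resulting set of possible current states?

∅

Start in {p}.
Read 'c': {p} → {p}.
Read 'b': {p} → {p}.
Read 'c': {p} → {p}.
Read 'a': {p} → ∅.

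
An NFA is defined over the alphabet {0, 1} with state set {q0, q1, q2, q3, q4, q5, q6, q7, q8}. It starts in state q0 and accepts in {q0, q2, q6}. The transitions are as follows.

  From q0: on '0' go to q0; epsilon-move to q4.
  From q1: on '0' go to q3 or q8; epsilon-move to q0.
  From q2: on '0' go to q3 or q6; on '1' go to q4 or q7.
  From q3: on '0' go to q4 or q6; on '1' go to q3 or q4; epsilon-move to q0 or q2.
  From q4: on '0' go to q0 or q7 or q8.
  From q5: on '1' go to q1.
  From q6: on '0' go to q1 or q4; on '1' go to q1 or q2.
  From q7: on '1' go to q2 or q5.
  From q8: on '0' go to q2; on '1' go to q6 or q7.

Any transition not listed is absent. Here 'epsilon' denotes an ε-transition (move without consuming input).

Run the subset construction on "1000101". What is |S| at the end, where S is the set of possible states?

0

Start: ε-closure({q0}) = {q0, q4}.
Read '1': {q0, q4} → ∅.
The set is empty and remains empty for the remaining 6 symbols.
That set has 0 states.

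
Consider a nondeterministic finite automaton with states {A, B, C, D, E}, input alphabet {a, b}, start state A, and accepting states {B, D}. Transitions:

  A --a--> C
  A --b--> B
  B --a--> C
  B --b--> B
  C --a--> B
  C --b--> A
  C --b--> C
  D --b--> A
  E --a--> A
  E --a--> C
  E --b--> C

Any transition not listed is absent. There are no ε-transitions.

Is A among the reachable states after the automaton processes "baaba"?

Start in {A}.
Read 'b': A→{B}; now {B}.
Read 'a': B→{C}; now {C}.
Read 'a': C→{B}; now {B}.
Read 'b': B→{B}; now {B}.
Read 'a': B→{C}; now {C}.
State A is not in {C}.

No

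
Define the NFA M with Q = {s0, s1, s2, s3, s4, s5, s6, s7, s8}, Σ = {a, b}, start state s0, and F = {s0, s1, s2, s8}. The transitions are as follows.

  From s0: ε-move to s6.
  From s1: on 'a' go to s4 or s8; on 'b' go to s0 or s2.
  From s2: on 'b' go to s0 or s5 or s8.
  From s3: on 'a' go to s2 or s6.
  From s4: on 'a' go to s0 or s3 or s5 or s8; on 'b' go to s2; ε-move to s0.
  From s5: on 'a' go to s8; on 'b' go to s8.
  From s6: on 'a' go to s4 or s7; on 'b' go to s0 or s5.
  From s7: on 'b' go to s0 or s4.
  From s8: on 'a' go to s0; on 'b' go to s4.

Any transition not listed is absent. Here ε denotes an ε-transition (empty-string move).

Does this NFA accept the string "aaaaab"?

Yes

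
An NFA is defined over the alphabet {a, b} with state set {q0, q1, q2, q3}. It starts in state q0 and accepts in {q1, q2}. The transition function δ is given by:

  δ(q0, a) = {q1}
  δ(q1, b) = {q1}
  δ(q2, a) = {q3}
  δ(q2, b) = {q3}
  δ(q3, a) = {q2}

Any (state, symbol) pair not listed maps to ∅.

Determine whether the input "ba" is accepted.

Start in {q0}.
Read 'b': q0→∅; now ∅.
The set is empty and remains empty for the remaining 1 symbol.
The final set ∅ contains no accepting state.

No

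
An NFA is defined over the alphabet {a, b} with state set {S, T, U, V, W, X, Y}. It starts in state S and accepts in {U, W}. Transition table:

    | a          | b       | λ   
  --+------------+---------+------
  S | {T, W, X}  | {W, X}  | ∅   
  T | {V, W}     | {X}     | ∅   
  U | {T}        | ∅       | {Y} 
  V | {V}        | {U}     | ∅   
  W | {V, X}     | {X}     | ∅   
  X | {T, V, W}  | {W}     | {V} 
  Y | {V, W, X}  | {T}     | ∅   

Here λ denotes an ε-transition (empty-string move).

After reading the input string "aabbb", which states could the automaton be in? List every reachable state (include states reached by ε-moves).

{T, U, V, W, X, Y}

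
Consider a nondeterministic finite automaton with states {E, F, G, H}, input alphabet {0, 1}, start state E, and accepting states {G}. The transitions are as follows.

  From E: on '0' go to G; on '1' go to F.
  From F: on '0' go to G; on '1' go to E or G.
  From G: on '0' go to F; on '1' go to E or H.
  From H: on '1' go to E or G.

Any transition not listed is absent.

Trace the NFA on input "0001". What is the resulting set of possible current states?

Start in {E}.
Read '0': {E} → {G}.
Read '0': {G} → {F}.
Read '0': {F} → {G}.
Read '1': {G} → {E, H}.

{E, H}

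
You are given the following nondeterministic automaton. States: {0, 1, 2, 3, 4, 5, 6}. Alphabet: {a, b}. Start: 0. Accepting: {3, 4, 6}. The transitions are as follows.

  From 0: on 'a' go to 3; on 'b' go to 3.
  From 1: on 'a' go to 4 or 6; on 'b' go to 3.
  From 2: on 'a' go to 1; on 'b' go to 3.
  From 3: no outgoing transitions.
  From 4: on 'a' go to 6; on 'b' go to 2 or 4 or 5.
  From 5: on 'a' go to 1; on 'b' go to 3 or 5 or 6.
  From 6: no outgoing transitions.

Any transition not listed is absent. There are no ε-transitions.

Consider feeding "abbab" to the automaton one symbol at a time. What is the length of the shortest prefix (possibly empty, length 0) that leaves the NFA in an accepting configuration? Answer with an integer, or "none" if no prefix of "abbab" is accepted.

Start in {0}.
Read 'a': {0} → {3}.
None of the earlier sets intersect F, but {3} does.

1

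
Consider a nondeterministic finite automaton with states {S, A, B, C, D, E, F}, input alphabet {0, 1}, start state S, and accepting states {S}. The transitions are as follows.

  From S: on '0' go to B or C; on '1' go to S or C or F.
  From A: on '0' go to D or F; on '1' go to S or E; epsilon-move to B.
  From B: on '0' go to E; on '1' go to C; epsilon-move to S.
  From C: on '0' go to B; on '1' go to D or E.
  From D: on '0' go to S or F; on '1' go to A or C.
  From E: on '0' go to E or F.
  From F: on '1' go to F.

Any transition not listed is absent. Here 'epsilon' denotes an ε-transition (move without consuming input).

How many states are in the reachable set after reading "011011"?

Start in {S}.
Read '0': S→{B, C}; union {B, C}; ε-closure = {S, B, C}.
Read '1': S→{S, C, F}, B→{C}, C→{D, E}; now {S, C, D, E, F}.
Read '1': S→{S, C, F}, C→{D, E}, D→{A, C}, E→∅, F→{F}; union {S, A, C, D, E, F}; ε-closure = {S, A, B, C, D, E, F}.
Read '0': S→{B, C}, A→{D, F}, B→{E}, C→{B}, D→{S, F}, E→{E, F}, F→∅; now {S, B, C, D, E, F}.
Read '1': S→{S, C, F}, B→{C}, C→{D, E}, D→{A, C}, E→∅, F→{F}; union {S, A, C, D, E, F}; ε-closure = {S, A, B, C, D, E, F}.
Read '1': S→{S, C, F}, A→{S, E}, B→{C}, C→{D, E}, D→{A, C}, E→∅, F→{F}; union {S, A, C, D, E, F}; ε-closure = {S, A, B, C, D, E, F}.
That set has 7 states.

7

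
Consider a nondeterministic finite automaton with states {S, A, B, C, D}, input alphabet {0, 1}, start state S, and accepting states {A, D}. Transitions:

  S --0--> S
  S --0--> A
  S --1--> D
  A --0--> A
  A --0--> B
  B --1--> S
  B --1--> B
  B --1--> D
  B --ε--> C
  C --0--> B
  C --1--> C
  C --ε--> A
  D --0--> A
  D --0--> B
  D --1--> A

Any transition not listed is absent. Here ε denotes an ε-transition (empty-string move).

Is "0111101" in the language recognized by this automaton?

Start in {S}.
Read '0': S→{S, A}; now {S, A}.
Read '1': S→{D}, A→∅; now {D}.
Read '1': D→{A}; now {A}.
Read '1': A→∅; now ∅.
The set is empty and remains empty for the remaining 3 symbols.
The final set ∅ contains no accepting state.

No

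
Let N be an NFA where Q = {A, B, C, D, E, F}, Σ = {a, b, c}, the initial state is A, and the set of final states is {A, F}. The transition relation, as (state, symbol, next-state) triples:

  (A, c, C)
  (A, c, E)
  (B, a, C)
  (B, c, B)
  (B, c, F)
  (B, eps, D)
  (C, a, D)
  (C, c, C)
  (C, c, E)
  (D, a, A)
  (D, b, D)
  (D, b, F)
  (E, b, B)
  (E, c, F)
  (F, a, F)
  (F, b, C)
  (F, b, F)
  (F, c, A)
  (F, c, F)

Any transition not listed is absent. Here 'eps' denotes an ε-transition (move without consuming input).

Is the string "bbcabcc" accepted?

Start in {A}.
Read 'b': {A} → ∅.
The set is empty and remains empty for the remaining 6 symbols.
The final set ∅ contains no accepting state.

No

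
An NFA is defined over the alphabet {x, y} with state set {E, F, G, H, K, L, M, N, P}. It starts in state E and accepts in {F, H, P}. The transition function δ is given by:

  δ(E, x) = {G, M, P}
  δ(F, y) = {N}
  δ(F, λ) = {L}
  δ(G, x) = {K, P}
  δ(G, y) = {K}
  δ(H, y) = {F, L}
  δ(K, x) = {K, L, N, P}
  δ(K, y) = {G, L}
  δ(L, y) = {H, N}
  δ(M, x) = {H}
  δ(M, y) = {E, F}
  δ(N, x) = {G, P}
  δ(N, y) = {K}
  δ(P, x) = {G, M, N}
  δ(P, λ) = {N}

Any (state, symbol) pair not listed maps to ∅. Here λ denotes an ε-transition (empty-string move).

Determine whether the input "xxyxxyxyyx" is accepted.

Yes

Start in {E}.
Read 'x': {E} → {G, M, N, P}.
Read 'x': {G, M, N, P} → {G, H, K, M, N, P}.
Read 'y': {G, H, K, M, N, P} → {E, F, G, K, L}.
Read 'x': {E, F, G, K, L} → {G, K, L, M, N, P}.
Read 'x': {G, K, L, M, N, P} → {G, H, K, L, M, N, P}.
Read 'y': {G, H, K, L, M, N, P} → {E, F, G, H, K, L, N}.
Read 'x': {E, F, G, H, K, L, N} → {G, K, L, M, N, P}.
Read 'y': {G, K, L, M, N, P} → {E, F, G, H, K, L, N}.
Read 'y': {E, F, G, H, K, L, N} → {F, G, H, K, L, N}.
Read 'x': {F, G, H, K, L, N} → {G, K, L, N, P}.
The final set {G, K, L, N, P} contains the accepting state P.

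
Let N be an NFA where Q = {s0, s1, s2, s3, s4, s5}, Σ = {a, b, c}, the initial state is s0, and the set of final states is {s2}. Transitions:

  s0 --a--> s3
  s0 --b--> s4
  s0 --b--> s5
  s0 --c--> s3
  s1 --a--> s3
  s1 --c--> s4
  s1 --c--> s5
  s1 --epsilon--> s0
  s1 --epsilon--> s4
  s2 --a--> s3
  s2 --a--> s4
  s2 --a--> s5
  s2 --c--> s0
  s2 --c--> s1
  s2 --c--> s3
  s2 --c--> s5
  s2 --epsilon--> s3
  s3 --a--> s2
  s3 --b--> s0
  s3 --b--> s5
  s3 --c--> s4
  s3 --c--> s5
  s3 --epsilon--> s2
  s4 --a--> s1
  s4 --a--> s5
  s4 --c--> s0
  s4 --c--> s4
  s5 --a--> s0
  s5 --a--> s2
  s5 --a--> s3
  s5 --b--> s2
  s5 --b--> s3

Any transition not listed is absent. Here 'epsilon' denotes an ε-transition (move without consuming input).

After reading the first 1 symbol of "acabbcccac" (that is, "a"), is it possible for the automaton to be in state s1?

No

Start in {s0}.
Read 'a': s0→{s3}; union {s3}; ε-closure = {s2, s3}.
State s1 is not in {s2, s3}.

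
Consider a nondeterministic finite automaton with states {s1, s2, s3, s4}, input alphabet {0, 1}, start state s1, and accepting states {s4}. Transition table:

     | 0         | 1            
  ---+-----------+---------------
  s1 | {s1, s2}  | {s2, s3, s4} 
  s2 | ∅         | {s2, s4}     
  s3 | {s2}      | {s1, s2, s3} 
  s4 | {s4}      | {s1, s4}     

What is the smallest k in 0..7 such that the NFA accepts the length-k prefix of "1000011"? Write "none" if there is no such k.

Start in {s1}.
Read '1': {s1} → {s2, s3, s4}.
None of the earlier sets intersect F, but {s2, s3, s4} does.

1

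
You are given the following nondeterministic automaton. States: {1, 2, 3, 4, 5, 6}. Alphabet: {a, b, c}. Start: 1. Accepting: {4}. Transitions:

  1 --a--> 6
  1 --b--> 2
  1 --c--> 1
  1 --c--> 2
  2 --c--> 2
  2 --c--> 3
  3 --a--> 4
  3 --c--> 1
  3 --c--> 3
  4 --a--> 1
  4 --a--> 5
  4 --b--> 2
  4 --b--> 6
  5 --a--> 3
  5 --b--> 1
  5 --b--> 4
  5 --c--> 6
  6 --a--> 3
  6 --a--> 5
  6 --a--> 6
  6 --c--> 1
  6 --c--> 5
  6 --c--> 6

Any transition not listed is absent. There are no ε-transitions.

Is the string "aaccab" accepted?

Start in {1}.
Read 'a': 1→{6}; now {6}.
Read 'a': 6→{3, 5, 6}; now {3, 5, 6}.
Read 'c': 3→{1, 3}, 5→{6}, 6→{1, 5, 6}; now {1, 3, 5, 6}.
Read 'c': 1→{1, 2}, 3→{1, 3}, 5→{6}, 6→{1, 5, 6}; now {1, 2, 3, 5, 6}.
Read 'a': 1→{6}, 2→∅, 3→{4}, 5→{3}, 6→{3, 5, 6}; now {3, 4, 5, 6}.
Read 'b': 3→∅, 4→{2, 6}, 5→{1, 4}, 6→∅; now {1, 2, 4, 6}.
The final set {1, 2, 4, 6} contains the accepting state 4.

Yes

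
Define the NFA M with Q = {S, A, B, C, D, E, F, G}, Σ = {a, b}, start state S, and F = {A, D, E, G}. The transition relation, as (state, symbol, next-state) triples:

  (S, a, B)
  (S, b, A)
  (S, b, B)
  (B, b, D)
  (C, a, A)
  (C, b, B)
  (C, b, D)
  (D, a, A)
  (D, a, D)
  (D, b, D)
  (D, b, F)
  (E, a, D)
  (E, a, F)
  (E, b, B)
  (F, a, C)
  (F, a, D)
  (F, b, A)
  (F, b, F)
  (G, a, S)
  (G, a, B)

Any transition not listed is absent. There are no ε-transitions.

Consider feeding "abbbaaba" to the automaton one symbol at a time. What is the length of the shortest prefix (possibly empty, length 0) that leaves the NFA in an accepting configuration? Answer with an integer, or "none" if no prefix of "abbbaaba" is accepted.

Start in {S}.
Read 'a': S→{B}; now {B}.
Read 'b': B→{D}; now {D}.
None of the earlier sets intersect F, but {D} does.

2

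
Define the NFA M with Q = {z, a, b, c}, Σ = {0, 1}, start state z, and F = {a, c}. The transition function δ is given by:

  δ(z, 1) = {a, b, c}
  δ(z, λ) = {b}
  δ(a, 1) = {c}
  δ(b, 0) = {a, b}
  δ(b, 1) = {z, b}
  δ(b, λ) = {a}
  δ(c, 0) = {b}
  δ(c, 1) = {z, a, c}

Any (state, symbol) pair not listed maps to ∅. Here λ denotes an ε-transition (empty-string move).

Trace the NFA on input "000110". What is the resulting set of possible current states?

{a, b}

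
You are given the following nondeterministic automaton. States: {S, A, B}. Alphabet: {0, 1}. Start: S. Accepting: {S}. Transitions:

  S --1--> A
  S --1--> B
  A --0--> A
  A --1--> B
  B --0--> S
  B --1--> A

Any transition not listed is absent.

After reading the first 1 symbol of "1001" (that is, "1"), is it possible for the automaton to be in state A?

Start in {S}.
Read '1': {S} → {A, B}.
State A is in {A, B}.

Yes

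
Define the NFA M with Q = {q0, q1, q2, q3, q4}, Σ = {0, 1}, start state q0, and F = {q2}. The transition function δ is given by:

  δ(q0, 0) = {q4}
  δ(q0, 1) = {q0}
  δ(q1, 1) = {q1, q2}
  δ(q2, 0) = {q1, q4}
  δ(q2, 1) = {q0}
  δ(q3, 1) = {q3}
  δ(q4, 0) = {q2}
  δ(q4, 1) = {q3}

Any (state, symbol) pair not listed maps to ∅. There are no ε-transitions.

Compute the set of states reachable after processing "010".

∅

Start in {q0}.
Read '0': {q0} → {q4}.
Read '1': {q4} → {q3}.
Read '0': {q3} → ∅.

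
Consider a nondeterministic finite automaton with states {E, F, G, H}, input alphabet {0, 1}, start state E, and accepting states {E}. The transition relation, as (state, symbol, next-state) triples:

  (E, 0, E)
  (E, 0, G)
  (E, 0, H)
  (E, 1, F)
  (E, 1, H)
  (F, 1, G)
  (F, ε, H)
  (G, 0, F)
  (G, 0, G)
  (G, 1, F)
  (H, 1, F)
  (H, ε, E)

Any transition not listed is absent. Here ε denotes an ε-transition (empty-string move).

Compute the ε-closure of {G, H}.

Begin with {G, H}.
ε-move H → E; add E.

{E, G, H}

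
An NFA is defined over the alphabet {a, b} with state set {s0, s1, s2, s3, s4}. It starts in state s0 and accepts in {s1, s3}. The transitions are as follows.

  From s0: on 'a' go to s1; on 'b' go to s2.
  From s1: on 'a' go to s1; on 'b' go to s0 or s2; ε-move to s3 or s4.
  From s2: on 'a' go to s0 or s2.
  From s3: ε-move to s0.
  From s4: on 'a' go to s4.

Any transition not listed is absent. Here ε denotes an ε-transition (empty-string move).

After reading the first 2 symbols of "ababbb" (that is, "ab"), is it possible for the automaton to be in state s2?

Yes

Start in {s0}.
Read 'a': s0→{s1}; union {s1}; ε-closure = {s0, s1, s3, s4}.
Read 'b': s0→{s2}, s1→{s0, s2}, s3→∅, s4→∅; now {s0, s2}.
State s2 is in {s0, s2}.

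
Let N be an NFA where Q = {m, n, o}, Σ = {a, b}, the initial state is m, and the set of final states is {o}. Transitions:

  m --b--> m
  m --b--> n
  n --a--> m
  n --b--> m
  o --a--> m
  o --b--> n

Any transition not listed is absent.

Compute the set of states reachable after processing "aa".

Start in {m}.
Read 'a': m→∅; now ∅.
The set is empty and remains empty for the remaining 1 symbol.

∅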